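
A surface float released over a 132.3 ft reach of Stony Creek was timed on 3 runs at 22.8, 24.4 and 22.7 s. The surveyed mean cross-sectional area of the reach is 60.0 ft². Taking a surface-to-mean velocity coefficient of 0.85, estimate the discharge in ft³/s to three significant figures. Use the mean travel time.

290 ft³/s

t̄ = (22.8 + 24.4 + 22.7) / 3 = 23.3 s
v_surface = L / t̄ = 132.3 / 23.3 = 5.678 ft/s
v_mean = 0.85 × 5.678 = 4.826 ft/s
Q = A × v_mean = 60.0 × 4.826 = 289.6 ft³/s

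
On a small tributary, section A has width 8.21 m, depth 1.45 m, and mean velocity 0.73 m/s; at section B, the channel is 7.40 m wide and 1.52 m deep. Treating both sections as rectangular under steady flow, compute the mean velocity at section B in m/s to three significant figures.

0.773 m/s

Q = A₁V₁ = (8.21×1.45) × 0.73 = 8.690 m³/s
A₂ = 7.40 × 1.52 = 11.25 m²
V₂ = Q/A₂ = 8.690/11.25 = 0.7726 m/s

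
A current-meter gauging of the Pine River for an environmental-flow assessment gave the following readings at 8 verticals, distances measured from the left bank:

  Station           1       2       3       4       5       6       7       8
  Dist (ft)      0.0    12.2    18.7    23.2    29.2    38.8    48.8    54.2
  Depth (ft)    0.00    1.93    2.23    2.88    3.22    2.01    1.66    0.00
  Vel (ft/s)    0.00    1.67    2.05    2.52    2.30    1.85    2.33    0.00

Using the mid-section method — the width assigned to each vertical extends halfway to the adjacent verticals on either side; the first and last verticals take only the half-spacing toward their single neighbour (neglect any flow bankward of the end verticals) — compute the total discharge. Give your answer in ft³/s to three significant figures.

w_2 = (18.7 − 0.0)/2 = 9.35 ft; q_2 = 1.67 × 1.93 × 9.35 = 30.14 ft³/s
w_3 = (23.2 − 12.2)/2 = 5.5 ft; q_3 = 2.05 × 2.23 × 5.5 = 25.14 ft³/s
w_4 = (29.2 − 18.7)/2 = 5.25 ft; q_4 = 2.52 × 2.88 × 5.25 = 38.10 ft³/s
w_5 = (38.8 − 23.2)/2 = 7.8 ft; q_5 = 2.30 × 3.22 × 7.8 = 57.77 ft³/s
w_6 = (48.8 − 29.2)/2 = 9.8 ft; q_6 = 1.85 × 2.01 × 9.8 = 36.44 ft³/s
w_7 = (54.2 − 38.8)/2 = 7.7 ft; q_7 = 2.33 × 1.66 × 7.7 = 29.78 ft³/s
Stations 1, 8 contribute zero (depth or velocity is 0).
Q = Σ qᵢ = 217.4 ft³/s

217 ft³/s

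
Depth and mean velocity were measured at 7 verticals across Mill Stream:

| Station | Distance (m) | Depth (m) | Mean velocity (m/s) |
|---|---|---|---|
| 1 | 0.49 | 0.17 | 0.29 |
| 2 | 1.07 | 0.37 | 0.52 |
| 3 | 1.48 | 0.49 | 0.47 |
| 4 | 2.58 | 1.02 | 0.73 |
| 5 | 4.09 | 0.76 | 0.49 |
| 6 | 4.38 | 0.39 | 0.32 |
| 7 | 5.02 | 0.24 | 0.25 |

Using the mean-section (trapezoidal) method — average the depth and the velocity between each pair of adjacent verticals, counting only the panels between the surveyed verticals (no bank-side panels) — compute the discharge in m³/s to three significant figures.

1.59 m³/s

Panel 1-2: Δb = 0.58 m, d̄ = (0.17+0.37)/2 = 0.27, v̄ = (0.29+0.52)/2 = 0.405 → q = 0.58×0.27×0.405 = 0.06342 m³/s
Panel 2-3: Δb = 0.41 m, d̄ = (0.37+0.49)/2 = 0.43, v̄ = (0.52+0.47)/2 = 0.495 → q = 0.41×0.43×0.495 = 0.08727 m³/s
Panel 3-4: Δb = 1.1 m, d̄ = (0.49+1.02)/2 = 0.755, v̄ = (0.47+0.73)/2 = 0.6 → q = 1.1×0.755×0.6 = 0.4983 m³/s
Panel 4-5: Δb = 1.51 m, d̄ = (1.02+0.76)/2 = 0.89, v̄ = (0.73+0.49)/2 = 0.61 → q = 1.51×0.89×0.61 = 0.8198 m³/s
Panel 5-6: Δb = 0.29 m, d̄ = (0.76+0.39)/2 = 0.575, v̄ = (0.49+0.32)/2 = 0.405 → q = 0.29×0.575×0.405 = 0.06753 m³/s
Panel 6-7: Δb = 0.64 m, d̄ = (0.39+0.24)/2 = 0.315, v̄ = (0.32+0.25)/2 = 0.285 → q = 0.64×0.315×0.285 = 0.05746 m³/s
Q = Σ q = 1.594 m³/s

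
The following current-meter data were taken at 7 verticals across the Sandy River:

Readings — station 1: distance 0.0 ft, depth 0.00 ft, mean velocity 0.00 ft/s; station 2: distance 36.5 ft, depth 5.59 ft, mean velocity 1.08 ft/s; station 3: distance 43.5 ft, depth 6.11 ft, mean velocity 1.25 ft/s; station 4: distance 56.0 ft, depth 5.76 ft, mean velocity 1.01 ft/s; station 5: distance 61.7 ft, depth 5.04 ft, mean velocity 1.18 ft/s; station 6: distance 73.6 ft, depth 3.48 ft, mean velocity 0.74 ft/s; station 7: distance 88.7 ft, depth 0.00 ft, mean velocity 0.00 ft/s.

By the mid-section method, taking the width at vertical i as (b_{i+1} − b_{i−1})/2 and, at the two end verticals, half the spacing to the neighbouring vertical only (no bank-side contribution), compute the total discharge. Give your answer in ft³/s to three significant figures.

346 ft³/s

w_2 = (43.5 − 0.0)/2 = 21.75 ft; q_2 = 1.08 × 5.59 × 21.75 = 131.3 ft³/s
w_3 = (56.0 − 36.5)/2 = 9.75 ft; q_3 = 1.25 × 6.11 × 9.75 = 74.47 ft³/s
w_4 = (61.7 − 43.5)/2 = 9.1 ft; q_4 = 1.01 × 5.76 × 9.1 = 52.94 ft³/s
w_5 = (73.6 − 56.0)/2 = 8.8 ft; q_5 = 1.18 × 5.04 × 8.8 = 52.34 ft³/s
w_6 = (88.7 − 61.7)/2 = 13.5 ft; q_6 = 0.74 × 3.48 × 13.5 = 34.77 ft³/s
Stations 1, 7 contribute zero (depth or velocity is 0).
Q = Σ qᵢ = 345.8 ft³/s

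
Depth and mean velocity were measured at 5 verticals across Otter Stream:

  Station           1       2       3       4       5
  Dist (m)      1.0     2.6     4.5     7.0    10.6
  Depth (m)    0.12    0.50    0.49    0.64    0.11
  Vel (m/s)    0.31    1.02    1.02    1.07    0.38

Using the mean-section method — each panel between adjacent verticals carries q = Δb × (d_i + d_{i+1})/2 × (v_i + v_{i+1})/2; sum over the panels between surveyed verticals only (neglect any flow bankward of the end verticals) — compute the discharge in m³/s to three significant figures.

3.74 m³/s

Panel 1-2: Δb = 1.6 m, d̄ = (0.12+0.50)/2 = 0.31, v̄ = (0.31+1.02)/2 = 0.665 → q = 1.6×0.31×0.665 = 0.3298 m³/s
Panel 2-3: Δb = 1.9 m, d̄ = (0.50+0.49)/2 = 0.495, v̄ = (1.02+1.02)/2 = 1.02 → q = 1.9×0.495×1.02 = 0.9593 m³/s
Panel 3-4: Δb = 2.5 m, d̄ = (0.49+0.64)/2 = 0.565, v̄ = (1.02+1.07)/2 = 1.045 → q = 2.5×0.565×1.045 = 1.476 m³/s
Panel 4-5: Δb = 3.6 m, d̄ = (0.64+0.11)/2 = 0.375, v̄ = (1.07+0.38)/2 = 0.725 → q = 3.6×0.375×0.725 = 0.9788 m³/s
Q = Σ q = 3.744 m³/s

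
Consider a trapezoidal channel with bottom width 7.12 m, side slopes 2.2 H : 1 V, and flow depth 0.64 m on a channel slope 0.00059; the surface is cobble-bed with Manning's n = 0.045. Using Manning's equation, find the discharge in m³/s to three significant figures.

1.94 m³/s

A = (b + z·y)·y = (7.12 + 2.2×0.64)×0.64 = 5.458 m²
P = b + 2y√(1+z²) = 7.12 + 2×0.64×√(1+2.2²) = 10.21 m
R = A/P = 5.458/10.21 = 0.5344 m
Q = (1/n)·A·R^(2/3)·S^(1/2) = (1/0.045) × 5.458 × 0.5344^(2/3) × 0.00059^(1/2) = 1.940 m³/s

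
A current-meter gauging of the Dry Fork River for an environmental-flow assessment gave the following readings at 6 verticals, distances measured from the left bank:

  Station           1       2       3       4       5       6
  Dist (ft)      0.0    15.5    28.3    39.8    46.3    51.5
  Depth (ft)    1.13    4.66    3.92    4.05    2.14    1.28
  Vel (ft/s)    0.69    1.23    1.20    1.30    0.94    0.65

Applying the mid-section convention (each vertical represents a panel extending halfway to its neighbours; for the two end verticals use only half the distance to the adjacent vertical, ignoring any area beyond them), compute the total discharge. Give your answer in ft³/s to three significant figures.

206 ft³/s

w_1 = (15.5 − 0.0)/2 = 7.75 ft; q_1 = 0.69 × 1.13 × 7.75 = 6.043 ft³/s
w_2 = (28.3 − 0.0)/2 = 14.15 ft; q_2 = 1.23 × 4.66 × 14.15 = 81.10 ft³/s
w_3 = (39.8 − 15.5)/2 = 12.15 ft; q_3 = 1.20 × 3.92 × 12.15 = 57.15 ft³/s
w_4 = (46.3 − 28.3)/2 = 9 ft; q_4 = 1.30 × 4.05 × 9 = 47.39 ft³/s
w_5 = (51.5 − 39.8)/2 = 5.85 ft; q_5 = 0.94 × 2.14 × 5.85 = 11.77 ft³/s
w_6 = (51.5 − 46.3)/2 = 2.6 ft; q_6 = 0.65 × 1.28 × 2.6 = 2.163 ft³/s
Q = Σ qᵢ = 205.6 ft³/s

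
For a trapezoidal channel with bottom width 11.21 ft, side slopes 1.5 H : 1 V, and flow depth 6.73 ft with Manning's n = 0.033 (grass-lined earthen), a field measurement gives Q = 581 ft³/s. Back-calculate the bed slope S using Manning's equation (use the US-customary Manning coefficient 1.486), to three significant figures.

0.00126

A = (b + z·y)·y = (11.21 + 1.5×6.73)×6.73 = 143.4 ft²
P = b + 2y√(1+z²) = 11.21 + 2×6.73×√(1+1.5²) = 35.48 ft
R = A/P = 143.4/35.48 = 4.042 ft
S = (Q·n / (1.486·A·R^(2/3)))² = (581×0.033 / (1.486×143.4×2.537))² = 0.001258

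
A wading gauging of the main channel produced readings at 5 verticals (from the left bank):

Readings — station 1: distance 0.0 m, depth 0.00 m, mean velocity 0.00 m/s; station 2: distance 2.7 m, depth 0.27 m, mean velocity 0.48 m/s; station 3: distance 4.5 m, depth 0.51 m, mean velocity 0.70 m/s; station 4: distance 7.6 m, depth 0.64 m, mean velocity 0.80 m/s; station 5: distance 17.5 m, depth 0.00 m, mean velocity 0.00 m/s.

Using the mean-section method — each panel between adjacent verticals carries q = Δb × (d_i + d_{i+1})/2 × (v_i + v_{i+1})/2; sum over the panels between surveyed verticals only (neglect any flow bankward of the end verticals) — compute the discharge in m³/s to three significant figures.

3.11 m³/s

Panel 1-2: Δb = 2.7 m, d̄ = (0.00+0.27)/2 = 0.135, v̄ = (0.00+0.48)/2 = 0.24 → q = 2.7×0.135×0.24 = 0.08748 m³/s
Panel 2-3: Δb = 1.8 m, d̄ = (0.27+0.51)/2 = 0.39, v̄ = (0.48+0.70)/2 = 0.59 → q = 1.8×0.39×0.59 = 0.4142 m³/s
Panel 3-4: Δb = 3.1 m, d̄ = (0.51+0.64)/2 = 0.575, v̄ = (0.70+0.80)/2 = 0.75 → q = 3.1×0.575×0.75 = 1.337 m³/s
Panel 4-5: Δb = 9.9 m, d̄ = (0.64+0.00)/2 = 0.32, v̄ = (0.80+0.00)/2 = 0.4 → q = 9.9×0.32×0.4 = 1.267 m³/s
Q = Σ q = 3.106 m³/s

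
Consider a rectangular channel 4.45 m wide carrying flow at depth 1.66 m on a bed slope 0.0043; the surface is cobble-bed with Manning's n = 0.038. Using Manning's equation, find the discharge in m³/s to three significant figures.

A = b·y = 4.45 × 1.66 = 7.387 m²
P = b + 2y = 4.45 + 2×1.66 = 7.770 m
R = A/P = 7.387/7.770 = 0.9507 m
Q = (1/n)·A·R^(2/3)·S^(1/2) = (1/0.038) × 7.387 × 0.9507^(2/3) × 0.0043^(1/2) = 12.32 m³/s

12.3 m³/s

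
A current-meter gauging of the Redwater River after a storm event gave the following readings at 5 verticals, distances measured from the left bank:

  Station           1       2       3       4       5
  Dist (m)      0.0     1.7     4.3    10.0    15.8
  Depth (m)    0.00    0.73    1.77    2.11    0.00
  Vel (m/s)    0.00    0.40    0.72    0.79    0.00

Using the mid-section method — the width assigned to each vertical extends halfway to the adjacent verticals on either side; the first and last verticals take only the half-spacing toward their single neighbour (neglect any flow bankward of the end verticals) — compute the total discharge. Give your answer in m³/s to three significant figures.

w_2 = (4.3 − 0.0)/2 = 2.15 m; q_2 = 0.40 × 0.73 × 2.15 = 0.6278 m³/s
w_3 = (10.0 − 1.7)/2 = 4.15 m; q_3 = 0.72 × 1.77 × 4.15 = 5.289 m³/s
w_4 = (15.8 − 4.3)/2 = 5.75 m; q_4 = 0.79 × 2.11 × 5.75 = 9.585 m³/s
Stations 1, 5 contribute zero (depth or velocity is 0).
Q = Σ qᵢ = 15.50 m³/s

15.5 m³/s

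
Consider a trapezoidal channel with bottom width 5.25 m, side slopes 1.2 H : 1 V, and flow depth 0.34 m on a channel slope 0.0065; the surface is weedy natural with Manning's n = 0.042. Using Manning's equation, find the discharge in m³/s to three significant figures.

1.67 m³/s

A = (b + z·y)·y = (5.25 + 1.2×0.34)×0.34 = 1.924 m²
P = b + 2y√(1+z²) = 5.25 + 2×0.34×√(1+1.2²) = 6.312 m
R = A/P = 1.924/6.312 = 0.3048 m
Q = (1/n)·A·R^(2/3)·S^(1/2) = (1/0.042) × 1.924 × 0.3048^(2/3) × 0.0065^(1/2) = 1.672 m³/s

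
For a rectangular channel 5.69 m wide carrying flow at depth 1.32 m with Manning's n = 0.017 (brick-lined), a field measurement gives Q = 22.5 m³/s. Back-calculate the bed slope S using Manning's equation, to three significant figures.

0.00298

A = b·y = 5.69 × 1.32 = 7.511 m²
P = b + 2y = 5.69 + 2×1.32 = 8.330 m
R = A/P = 7.511/8.330 = 0.9017 m
S = (Q·n / (1·A·R^(2/3)))² = (22.5×0.017 / (1×7.511×0.9333))² = 0.002977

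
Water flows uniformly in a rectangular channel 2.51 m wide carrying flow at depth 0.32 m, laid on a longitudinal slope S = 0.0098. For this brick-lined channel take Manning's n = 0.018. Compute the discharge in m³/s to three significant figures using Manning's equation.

A = b·y = 2.51 × 0.32 = 0.8032 m²
P = b + 2y = 2.51 + 2×0.32 = 3.150 m
R = A/P = 0.8032/3.150 = 0.2550 m
Q = (1/n)·A·R^(2/3)·S^(1/2) = (1/0.018) × 0.8032 × 0.2550^(2/3) × 0.0098^(1/2) = 1.776 m³/s

1.78 m³/s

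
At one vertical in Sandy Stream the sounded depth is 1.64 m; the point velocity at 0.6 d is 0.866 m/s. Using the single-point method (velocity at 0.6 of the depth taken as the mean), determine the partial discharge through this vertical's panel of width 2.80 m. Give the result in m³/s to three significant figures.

3.98 m³/s

v̄ = v₀.₆ = 0.866 m/s
q = v̄ × d × w = 0.8660 × 1.64 × 2.80 = 3.977 m³/s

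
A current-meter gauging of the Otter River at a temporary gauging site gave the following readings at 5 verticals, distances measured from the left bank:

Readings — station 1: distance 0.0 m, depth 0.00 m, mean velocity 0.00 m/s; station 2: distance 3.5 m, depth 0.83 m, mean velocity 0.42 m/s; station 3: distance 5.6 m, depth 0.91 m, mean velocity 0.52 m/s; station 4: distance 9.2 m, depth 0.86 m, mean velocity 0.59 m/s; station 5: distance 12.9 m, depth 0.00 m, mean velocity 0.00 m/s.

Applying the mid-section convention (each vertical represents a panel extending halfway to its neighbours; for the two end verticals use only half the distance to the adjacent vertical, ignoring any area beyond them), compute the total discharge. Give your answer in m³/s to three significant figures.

w_2 = (5.6 − 0.0)/2 = 2.8 m; q_2 = 0.42 × 0.83 × 2.8 = 0.9761 m³/s
w_3 = (9.2 − 3.5)/2 = 2.85 m; q_3 = 0.52 × 0.91 × 2.85 = 1.349 m³/s
w_4 = (12.9 − 5.6)/2 = 3.65 m; q_4 = 0.59 × 0.86 × 3.65 = 1.852 m³/s
Stations 1, 5 contribute zero (depth or velocity is 0).
Q = Σ qᵢ = 4.177 m³/s

4.18 m³/s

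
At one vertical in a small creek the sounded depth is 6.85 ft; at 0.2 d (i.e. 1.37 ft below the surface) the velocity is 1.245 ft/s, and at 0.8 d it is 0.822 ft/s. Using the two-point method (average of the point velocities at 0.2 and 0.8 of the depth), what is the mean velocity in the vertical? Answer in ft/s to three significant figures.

v̄ = (1.245 + 0.822) / 2 = 1.034 ft/s

1.03 ft/s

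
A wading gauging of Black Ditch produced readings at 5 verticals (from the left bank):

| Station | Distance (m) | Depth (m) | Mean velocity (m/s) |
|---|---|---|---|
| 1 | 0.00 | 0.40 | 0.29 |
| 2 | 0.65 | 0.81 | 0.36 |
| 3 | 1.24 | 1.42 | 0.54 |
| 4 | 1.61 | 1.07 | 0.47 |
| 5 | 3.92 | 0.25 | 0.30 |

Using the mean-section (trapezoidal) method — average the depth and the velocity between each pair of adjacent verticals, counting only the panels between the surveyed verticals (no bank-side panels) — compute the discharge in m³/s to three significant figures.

Panel 1-2: Δb = 0.65 m, d̄ = (0.40+0.81)/2 = 0.605, v̄ = (0.29+0.36)/2 = 0.325 → q = 0.65×0.605×0.325 = 0.1278 m³/s
Panel 2-3: Δb = 0.59 m, d̄ = (0.81+1.42)/2 = 1.115, v̄ = (0.36+0.54)/2 = 0.45 → q = 0.59×1.115×0.45 = 0.2960 m³/s
Panel 3-4: Δb = 0.37 m, d̄ = (1.42+1.07)/2 = 1.245, v̄ = (0.54+0.47)/2 = 0.505 → q = 0.37×1.245×0.505 = 0.2326 m³/s
Panel 4-5: Δb = 2.31 m, d̄ = (1.07+0.25)/2 = 0.66, v̄ = (0.47+0.30)/2 = 0.385 → q = 2.31×0.66×0.385 = 0.5870 m³/s
Q = Σ q = 1.243 m³/s

1.24 m³/s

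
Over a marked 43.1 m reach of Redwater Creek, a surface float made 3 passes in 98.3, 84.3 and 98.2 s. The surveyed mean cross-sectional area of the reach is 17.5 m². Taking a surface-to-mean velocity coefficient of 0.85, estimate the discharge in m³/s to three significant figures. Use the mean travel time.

6.85 m³/s

t̄ = (98.3 + 84.3 + 98.2) / 3 = 93.6 s
v_surface = L / t̄ = 43.1 / 93.6 = 0.4605 m/s
v_mean = 0.85 × 0.4605 = 0.3914 m/s
Q = A × v_mean = 17.5 × 0.3914 = 6.849 m³/s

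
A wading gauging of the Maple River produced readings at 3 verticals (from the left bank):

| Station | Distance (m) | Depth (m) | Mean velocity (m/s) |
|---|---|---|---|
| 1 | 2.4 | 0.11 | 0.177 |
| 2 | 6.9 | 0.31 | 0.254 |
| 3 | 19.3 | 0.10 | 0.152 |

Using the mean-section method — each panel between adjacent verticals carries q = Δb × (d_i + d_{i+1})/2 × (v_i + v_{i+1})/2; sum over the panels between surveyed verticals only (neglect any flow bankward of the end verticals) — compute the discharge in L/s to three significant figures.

720 L/s

Panel 1-2: Δb = 4.5 m, d̄ = (0.11+0.31)/2 = 0.21, v̄ = (0.177+0.254)/2 = 0.2155 → q = 4.5×0.21×0.2155 = 0.2036 m³/s
Panel 2-3: Δb = 12.4 m, d̄ = (0.31+0.10)/2 = 0.205, v̄ = (0.254+0.152)/2 = 0.203 → q = 12.4×0.205×0.203 = 0.5160 m³/s
Q = Σ q = 0.7197 m³/s
= 0.7197 × 1000 = 719.7 L/s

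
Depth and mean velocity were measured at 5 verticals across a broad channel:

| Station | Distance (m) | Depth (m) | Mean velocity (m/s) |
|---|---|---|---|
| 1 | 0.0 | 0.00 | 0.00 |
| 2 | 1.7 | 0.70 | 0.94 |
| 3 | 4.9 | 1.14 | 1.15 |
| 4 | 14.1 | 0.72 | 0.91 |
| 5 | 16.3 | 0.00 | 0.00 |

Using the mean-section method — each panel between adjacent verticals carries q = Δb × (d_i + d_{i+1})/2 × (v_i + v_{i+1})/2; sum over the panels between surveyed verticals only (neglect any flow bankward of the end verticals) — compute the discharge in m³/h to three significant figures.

Panel 1-2: Δb = 1.7 m, d̄ = (0.00+0.70)/2 = 0.35, v̄ = (0.00+0.94)/2 = 0.47 → q = 1.7×0.35×0.47 = 0.2797 m³/s
Panel 2-3: Δb = 3.2 m, d̄ = (0.70+1.14)/2 = 0.92, v̄ = (0.94+1.15)/2 = 1.045 → q = 3.2×0.92×1.045 = 3.076 m³/s
Panel 3-4: Δb = 9.2 m, d̄ = (1.14+0.72)/2 = 0.93, v̄ = (1.15+0.91)/2 = 1.03 → q = 9.2×0.93×1.03 = 8.813 m³/s
Panel 4-5: Δb = 2.2 m, d̄ = (0.72+0.00)/2 = 0.36, v̄ = (0.91+0.00)/2 = 0.455 → q = 2.2×0.36×0.455 = 0.3604 m³/s
Q = Σ q = 12.53 m³/s
= 12.53 × 3600 = 45110 m³/h

45100 m³/h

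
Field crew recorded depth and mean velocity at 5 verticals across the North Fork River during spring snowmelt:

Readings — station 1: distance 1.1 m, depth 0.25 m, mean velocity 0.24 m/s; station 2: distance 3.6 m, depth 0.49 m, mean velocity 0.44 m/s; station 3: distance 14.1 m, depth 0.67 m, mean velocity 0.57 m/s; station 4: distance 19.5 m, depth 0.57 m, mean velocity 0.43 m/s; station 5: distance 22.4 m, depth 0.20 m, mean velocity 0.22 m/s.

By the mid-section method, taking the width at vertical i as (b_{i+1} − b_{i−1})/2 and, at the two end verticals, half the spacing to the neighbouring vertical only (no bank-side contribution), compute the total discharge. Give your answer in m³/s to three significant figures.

w_1 = (3.6 − 1.1)/2 = 1.25 m; q_1 = 0.24 × 0.25 × 1.25 = 0.07500 m³/s
w_2 = (14.1 − 1.1)/2 = 6.5 m; q_2 = 0.44 × 0.49 × 6.5 = 1.401 m³/s
w_3 = (19.5 − 3.6)/2 = 7.95 m; q_3 = 0.57 × 0.67 × 7.95 = 3.036 m³/s
w_4 = (22.4 − 14.1)/2 = 4.15 m; q_4 = 0.43 × 0.57 × 4.15 = 1.017 m³/s
w_5 = (22.4 − 19.5)/2 = 1.45 m; q_5 = 0.22 × 0.20 × 1.45 = 0.06380 m³/s
Q = Σ qᵢ = 5.593 m³/s

5.59 m³/s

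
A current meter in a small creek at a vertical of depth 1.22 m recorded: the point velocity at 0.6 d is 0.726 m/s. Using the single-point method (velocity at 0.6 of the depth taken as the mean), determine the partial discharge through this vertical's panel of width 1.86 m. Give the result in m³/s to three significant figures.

1.65 m³/s

v̄ = v₀.₆ = 0.726 m/s
q = v̄ × d × w = 0.7260 × 1.22 × 1.86 = 1.647 m³/s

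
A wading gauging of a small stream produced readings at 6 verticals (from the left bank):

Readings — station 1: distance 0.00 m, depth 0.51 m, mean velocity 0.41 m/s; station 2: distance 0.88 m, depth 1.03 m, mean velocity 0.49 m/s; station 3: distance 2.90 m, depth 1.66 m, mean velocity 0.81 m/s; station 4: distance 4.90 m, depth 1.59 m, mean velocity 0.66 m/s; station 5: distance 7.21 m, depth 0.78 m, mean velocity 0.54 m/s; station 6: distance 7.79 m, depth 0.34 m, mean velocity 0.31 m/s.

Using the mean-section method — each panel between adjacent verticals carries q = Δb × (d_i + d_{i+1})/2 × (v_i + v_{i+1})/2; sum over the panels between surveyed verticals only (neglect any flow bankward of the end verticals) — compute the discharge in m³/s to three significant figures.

6.24 m³/s

Panel 1-2: Δb = 0.88 m, d̄ = (0.51+1.03)/2 = 0.77, v̄ = (0.41+0.49)/2 = 0.45 → q = 0.88×0.77×0.45 = 0.3049 m³/s
Panel 2-3: Δb = 2.02 m, d̄ = (1.03+1.66)/2 = 1.345, v̄ = (0.49+0.81)/2 = 0.65 → q = 2.02×1.345×0.65 = 1.766 m³/s
Panel 3-4: Δb = 2 m, d̄ = (1.66+1.59)/2 = 1.625, v̄ = (0.81+0.66)/2 = 0.735 → q = 2×1.625×0.735 = 2.389 m³/s
Panel 4-5: Δb = 2.31 m, d̄ = (1.59+0.78)/2 = 1.185, v̄ = (0.66+0.54)/2 = 0.6 → q = 2.31×1.185×0.6 = 1.642 m³/s
Panel 5-6: Δb = 0.58 m, d̄ = (0.78+0.34)/2 = 0.56, v̄ = (0.54+0.31)/2 = 0.425 → q = 0.58×0.56×0.425 = 0.1380 m³/s
Q = Σ q = 6.240 m³/s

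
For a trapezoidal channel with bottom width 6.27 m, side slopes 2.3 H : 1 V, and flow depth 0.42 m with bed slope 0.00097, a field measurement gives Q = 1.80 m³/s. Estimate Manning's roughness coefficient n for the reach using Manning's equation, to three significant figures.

A = (b + z·y)·y = (6.27 + 2.3×0.42)×0.42 = 3.039 m²
P = b + 2y√(1+z²) = 6.27 + 2×0.42×√(1+2.3²) = 8.377 m
R = A/P = 3.039/8.377 = 0.3628 m
n = (1/Q)·A·R^(2/3)·S^(1/2) = (1/1.80) × 3.039 × 0.5087 × 0.03114 = 0.02675

0.0267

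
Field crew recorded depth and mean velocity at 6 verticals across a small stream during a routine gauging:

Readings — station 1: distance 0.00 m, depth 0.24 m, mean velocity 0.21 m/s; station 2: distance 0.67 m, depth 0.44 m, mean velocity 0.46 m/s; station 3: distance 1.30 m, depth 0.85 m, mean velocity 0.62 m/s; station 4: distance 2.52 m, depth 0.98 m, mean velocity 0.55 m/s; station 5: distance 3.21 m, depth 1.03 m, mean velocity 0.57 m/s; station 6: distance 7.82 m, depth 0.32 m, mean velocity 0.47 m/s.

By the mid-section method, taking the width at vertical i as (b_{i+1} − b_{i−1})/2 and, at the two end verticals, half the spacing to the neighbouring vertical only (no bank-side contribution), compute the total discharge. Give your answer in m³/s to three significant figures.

3.05 m³/s

w_1 = (0.67 − 0.00)/2 = 0.335 m; q_1 = 0.21 × 0.24 × 0.335 = 0.01688 m³/s
w_2 = (1.30 − 0.00)/2 = 0.65 m; q_2 = 0.46 × 0.44 × 0.65 = 0.1316 m³/s
w_3 = (2.52 − 0.67)/2 = 0.925 m; q_3 = 0.62 × 0.85 × 0.925 = 0.4875 m³/s
w_4 = (3.21 − 1.30)/2 = 0.955 m; q_4 = 0.55 × 0.98 × 0.955 = 0.5147 m³/s
w_5 = (7.82 − 2.52)/2 = 2.65 m; q_5 = 0.57 × 1.03 × 2.65 = 1.556 m³/s
w_6 = (7.82 − 3.21)/2 = 2.305 m; q_6 = 0.47 × 0.32 × 2.305 = 0.3467 m³/s
Q = Σ qᵢ = 3.053 m³/s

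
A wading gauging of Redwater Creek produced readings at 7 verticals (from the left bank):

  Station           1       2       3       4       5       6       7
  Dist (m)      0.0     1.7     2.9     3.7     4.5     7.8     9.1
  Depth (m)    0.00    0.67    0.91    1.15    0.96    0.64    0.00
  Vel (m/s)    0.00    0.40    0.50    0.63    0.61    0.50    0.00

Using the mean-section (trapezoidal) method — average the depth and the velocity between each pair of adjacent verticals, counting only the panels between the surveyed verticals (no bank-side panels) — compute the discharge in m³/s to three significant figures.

3.10 m³/s

Panel 1-2: Δb = 1.7 m, d̄ = (0.00+0.67)/2 = 0.335, v̄ = (0.00+0.40)/2 = 0.2 → q = 1.7×0.335×0.2 = 0.1139 m³/s
Panel 2-3: Δb = 1.2 m, d̄ = (0.67+0.91)/2 = 0.79, v̄ = (0.40+0.50)/2 = 0.45 → q = 1.2×0.79×0.45 = 0.4266 m³/s
Panel 3-4: Δb = 0.8 m, d̄ = (0.91+1.15)/2 = 1.03, v̄ = (0.50+0.63)/2 = 0.565 → q = 0.8×1.03×0.565 = 0.4656 m³/s
Panel 4-5: Δb = 0.8 m, d̄ = (1.15+0.96)/2 = 1.055, v̄ = (0.63+0.61)/2 = 0.62 → q = 0.8×1.055×0.62 = 0.5233 m³/s
Panel 5-6: Δb = 3.3 m, d̄ = (0.96+0.64)/2 = 0.8, v̄ = (0.61+0.50)/2 = 0.555 → q = 3.3×0.8×0.555 = 1.465 m³/s
Panel 6-7: Δb = 1.3 m, d̄ = (0.64+0.00)/2 = 0.32, v̄ = (0.50+0.00)/2 = 0.25 → q = 1.3×0.32×0.25 = 0.1040 m³/s
Q = Σ q = 3.099 m³/s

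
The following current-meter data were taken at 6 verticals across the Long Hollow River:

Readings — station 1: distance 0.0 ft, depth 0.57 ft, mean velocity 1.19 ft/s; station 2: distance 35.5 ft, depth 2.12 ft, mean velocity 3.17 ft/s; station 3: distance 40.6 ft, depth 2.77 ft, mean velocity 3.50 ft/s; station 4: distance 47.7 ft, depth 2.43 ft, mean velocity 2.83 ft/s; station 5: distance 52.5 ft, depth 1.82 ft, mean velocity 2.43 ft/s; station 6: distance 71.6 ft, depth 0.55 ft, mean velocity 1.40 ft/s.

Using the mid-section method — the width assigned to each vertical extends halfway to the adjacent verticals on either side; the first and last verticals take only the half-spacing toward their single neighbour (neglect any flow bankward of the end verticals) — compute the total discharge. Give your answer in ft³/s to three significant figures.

w_1 = (35.5 − 0.0)/2 = 17.75 ft; q_1 = 1.19 × 0.57 × 17.75 = 12.04 ft³/s
w_2 = (40.6 − 0.0)/2 = 20.3 ft; q_2 = 3.17 × 2.12 × 20.3 = 136.4 ft³/s
w_3 = (47.7 − 35.5)/2 = 6.1 ft; q_3 = 3.50 × 2.77 × 6.1 = 59.14 ft³/s
w_4 = (52.5 − 40.6)/2 = 5.95 ft; q_4 = 2.83 × 2.43 × 5.95 = 40.92 ft³/s
w_5 = (71.6 − 47.7)/2 = 11.95 ft; q_5 = 2.43 × 1.82 × 11.95 = 52.85 ft³/s
w_6 = (71.6 − 52.5)/2 = 9.55 ft; q_6 = 1.40 × 0.55 × 9.55 = 7.354 ft³/s
Q = Σ qᵢ = 308.7 ft³/s

309 ft³/s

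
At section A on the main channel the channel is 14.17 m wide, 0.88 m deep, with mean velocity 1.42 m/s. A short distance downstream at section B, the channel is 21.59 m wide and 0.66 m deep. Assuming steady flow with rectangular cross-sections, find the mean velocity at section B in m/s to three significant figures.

1.24 m/s

Q = A₁V₁ = (14.17×0.88) × 1.42 = 17.71 m³/s
A₂ = 21.59 × 0.66 = 14.25 m²
V₂ = Q/A₂ = 17.71/14.25 = 1.243 m/s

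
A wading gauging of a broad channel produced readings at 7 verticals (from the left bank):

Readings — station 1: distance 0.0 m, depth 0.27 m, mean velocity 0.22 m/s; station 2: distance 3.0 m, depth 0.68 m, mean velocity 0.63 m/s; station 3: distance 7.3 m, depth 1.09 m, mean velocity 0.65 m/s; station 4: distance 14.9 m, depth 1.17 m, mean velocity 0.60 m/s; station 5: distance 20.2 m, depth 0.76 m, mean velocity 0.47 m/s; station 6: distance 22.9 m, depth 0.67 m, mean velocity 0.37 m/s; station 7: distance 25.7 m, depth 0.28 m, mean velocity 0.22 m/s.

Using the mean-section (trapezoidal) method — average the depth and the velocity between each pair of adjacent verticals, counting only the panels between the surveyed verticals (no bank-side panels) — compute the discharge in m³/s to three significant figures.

Panel 1-2: Δb = 3 m, d̄ = (0.27+0.68)/2 = 0.475, v̄ = (0.22+0.63)/2 = 0.425 → q = 3×0.475×0.425 = 0.6056 m³/s
Panel 2-3: Δb = 4.3 m, d̄ = (0.68+1.09)/2 = 0.885, v̄ = (0.63+0.65)/2 = 0.64 → q = 4.3×0.885×0.64 = 2.436 m³/s
Panel 3-4: Δb = 7.6 m, d̄ = (1.09+1.17)/2 = 1.13, v̄ = (0.65+0.60)/2 = 0.625 → q = 7.6×1.13×0.625 = 5.368 m³/s
Panel 4-5: Δb = 5.3 m, d̄ = (1.17+0.76)/2 = 0.965, v̄ = (0.60+0.47)/2 = 0.535 → q = 5.3×0.965×0.535 = 2.736 m³/s
Panel 5-6: Δb = 2.7 m, d̄ = (0.76+0.67)/2 = 0.715, v̄ = (0.47+0.37)/2 = 0.42 → q = 2.7×0.715×0.42 = 0.8108 m³/s
Panel 6-7: Δb = 2.8 m, d̄ = (0.67+0.28)/2 = 0.475, v̄ = (0.37+0.22)/2 = 0.295 → q = 2.8×0.475×0.295 = 0.3924 m³/s
Q = Σ q = 12.35 m³/s

12.3 m³/s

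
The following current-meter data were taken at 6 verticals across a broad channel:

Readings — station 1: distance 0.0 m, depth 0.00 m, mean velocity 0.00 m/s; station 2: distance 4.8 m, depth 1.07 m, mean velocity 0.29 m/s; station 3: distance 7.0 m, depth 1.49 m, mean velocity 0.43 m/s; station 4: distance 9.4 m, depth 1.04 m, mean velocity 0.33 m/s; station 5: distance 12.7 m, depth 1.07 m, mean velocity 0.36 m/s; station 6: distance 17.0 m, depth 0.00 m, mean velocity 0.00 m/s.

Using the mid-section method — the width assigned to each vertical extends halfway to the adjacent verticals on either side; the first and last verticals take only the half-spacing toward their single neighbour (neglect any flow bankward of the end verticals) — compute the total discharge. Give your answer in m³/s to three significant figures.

w_2 = (7.0 − 0.0)/2 = 3.5 m; q_2 = 0.29 × 1.07 × 3.5 = 1.086 m³/s
w_3 = (9.4 − 4.8)/2 = 2.3 m; q_3 = 0.43 × 1.49 × 2.3 = 1.474 m³/s
w_4 = (12.7 − 7.0)/2 = 2.85 m; q_4 = 0.33 × 1.04 × 2.85 = 0.9781 m³/s
w_5 = (17.0 − 9.4)/2 = 3.8 m; q_5 = 0.36 × 1.07 × 3.8 = 1.464 m³/s
Stations 1, 6 contribute zero (depth or velocity is 0).
Q = Σ qᵢ = 5.002 m³/s

5.00 m³/s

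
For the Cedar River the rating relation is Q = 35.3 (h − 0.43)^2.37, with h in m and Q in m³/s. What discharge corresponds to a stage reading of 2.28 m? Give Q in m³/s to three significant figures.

152 m³/s

Q = 35.3 × (2.28 − 0.43)^2.37 = 35.3 × 1.85^2.37 = 151.7 m³/s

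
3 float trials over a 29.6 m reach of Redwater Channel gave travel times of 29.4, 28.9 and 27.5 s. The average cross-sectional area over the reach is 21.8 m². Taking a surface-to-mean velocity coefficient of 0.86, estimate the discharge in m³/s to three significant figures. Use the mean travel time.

t̄ = (29.4 + 28.9 + 27.5) / 3 = 28.6 s
v_surface = L / t̄ = 29.6 / 28.6 = 1.035 m/s
v_mean = 0.86 × 1.035 = 0.8901 m/s
Q = A × v_mean = 21.8 × 0.8901 = 19.40 m³/s

19.4 m³/s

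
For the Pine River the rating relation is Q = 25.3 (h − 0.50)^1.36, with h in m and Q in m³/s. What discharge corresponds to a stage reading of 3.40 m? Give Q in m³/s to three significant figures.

108 m³/s

Q = 25.3 × (3.40 − 0.50)^1.36 = 25.3 × 2.9^1.36 = 107.6 m³/s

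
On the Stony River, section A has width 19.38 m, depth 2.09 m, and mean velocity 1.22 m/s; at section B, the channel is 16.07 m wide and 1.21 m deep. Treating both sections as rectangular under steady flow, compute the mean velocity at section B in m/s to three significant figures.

Q = A₁V₁ = (19.38×2.09) × 1.22 = 49.42 m³/s
A₂ = 16.07 × 1.21 = 19.44 m²
V₂ = Q/A₂ = 49.42/19.44 = 2.541 m/s

2.54 m/s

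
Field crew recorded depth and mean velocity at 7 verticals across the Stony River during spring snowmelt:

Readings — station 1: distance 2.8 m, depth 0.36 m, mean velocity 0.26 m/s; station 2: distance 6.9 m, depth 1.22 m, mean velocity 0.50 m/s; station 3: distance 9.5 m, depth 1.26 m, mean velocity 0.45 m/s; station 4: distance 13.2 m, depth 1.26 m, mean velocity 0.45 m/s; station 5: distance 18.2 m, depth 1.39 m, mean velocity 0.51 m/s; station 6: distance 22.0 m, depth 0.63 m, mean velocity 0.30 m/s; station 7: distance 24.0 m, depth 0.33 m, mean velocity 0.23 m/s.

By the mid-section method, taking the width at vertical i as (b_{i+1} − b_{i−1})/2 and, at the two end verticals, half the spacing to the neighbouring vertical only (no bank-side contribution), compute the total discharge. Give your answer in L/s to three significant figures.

10200 L/s

w_1 = (6.9 − 2.8)/2 = 2.05 m; q_1 = 0.26 × 0.36 × 2.05 = 0.1919 m³/s
w_2 = (9.5 − 2.8)/2 = 3.35 m; q_2 = 0.50 × 1.22 × 3.35 = 2.044 m³/s
w_3 = (13.2 − 6.9)/2 = 3.15 m; q_3 = 0.45 × 1.26 × 3.15 = 1.786 m³/s
w_4 = (18.2 − 9.5)/2 = 4.35 m; q_4 = 0.45 × 1.26 × 4.35 = 2.466 m³/s
w_5 = (22.0 − 13.2)/2 = 4.4 m; q_5 = 0.51 × 1.39 × 4.4 = 3.119 m³/s
w_6 = (24.0 − 18.2)/2 = 2.9 m; q_6 = 0.30 × 0.63 × 2.9 = 0.5481 m³/s
w_7 = (24.0 − 22.0)/2 = 1 m; q_7 = 0.23 × 0.33 × 1 = 0.07590 m³/s
Q = Σ qᵢ = 10.23 m³/s
= 10.23 × 1000 = 10230 L/s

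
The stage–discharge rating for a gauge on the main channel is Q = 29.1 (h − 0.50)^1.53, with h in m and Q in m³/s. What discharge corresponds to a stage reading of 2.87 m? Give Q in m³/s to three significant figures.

Q = 29.1 × (2.87 − 0.50)^1.53 = 29.1 × 2.37^1.53 = 109.0 m³/s

109 m³/s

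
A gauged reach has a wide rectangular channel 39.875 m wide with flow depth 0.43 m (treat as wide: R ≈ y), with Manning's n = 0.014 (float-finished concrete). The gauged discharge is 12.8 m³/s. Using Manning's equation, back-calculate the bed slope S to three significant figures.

0.000337

A = b·y = 39.875 × 0.43 = 17.15 m²
Wide channel: R ≈ y = 0.43 m
S = (Q·n / (1·A·R^(2/3)))² = (12.8×0.014 / (1×17.15×0.5697))² = 0.0003365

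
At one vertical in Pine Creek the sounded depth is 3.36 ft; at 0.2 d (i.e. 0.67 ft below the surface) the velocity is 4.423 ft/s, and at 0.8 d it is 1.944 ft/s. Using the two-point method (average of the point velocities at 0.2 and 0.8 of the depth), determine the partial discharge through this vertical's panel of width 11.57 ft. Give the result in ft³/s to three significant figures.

124 ft³/s

v̄ = (4.423 + 1.944) / 2 = 3.184 ft/s
q = v̄ × d × w = 3.184 × 3.36 × 11.57 = 123.8 ft³/s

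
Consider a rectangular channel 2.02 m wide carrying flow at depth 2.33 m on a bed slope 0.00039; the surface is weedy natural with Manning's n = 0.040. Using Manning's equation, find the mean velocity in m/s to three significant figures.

0.391 m/s

A = b·y = 2.02 × 2.33 = 4.707 m²
P = b + 2y = 2.02 + 2×2.33 = 6.680 m
R = A/P = 4.707/6.680 = 0.7046 m
Q = (1/n)·A·R^(2/3)·S^(1/2) = (1/0.040) × 4.707 × 0.7046^(2/3) × 0.00039^(1/2) = 1.840 m³/s
V = Q/A = 1.840/4.707 = 0.3909 m/s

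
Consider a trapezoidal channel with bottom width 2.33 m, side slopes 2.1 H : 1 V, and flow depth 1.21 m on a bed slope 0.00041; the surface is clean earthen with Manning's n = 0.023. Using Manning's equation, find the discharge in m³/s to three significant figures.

4.25 m³/s

A = (b + z·y)·y = (2.33 + 2.1×1.21)×1.21 = 5.894 m²
P = b + 2y√(1+z²) = 2.33 + 2×1.21×√(1+2.1²) = 7.959 m
R = A/P = 5.894/7.959 = 0.7406 m
Q = (1/n)·A·R^(2/3)·S^(1/2) = (1/0.023) × 5.894 × 0.7406^(2/3) × 0.00041^(1/2) = 4.247 m³/s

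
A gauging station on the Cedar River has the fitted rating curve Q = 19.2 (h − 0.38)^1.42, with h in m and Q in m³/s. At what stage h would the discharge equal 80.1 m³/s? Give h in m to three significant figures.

3.11 m

h − h₀ = (Q/C)^(1/b) = (80.1/19.2)^(1/1.42) = 2.734 m
h = 0.38 + 2.734 = 3.114 m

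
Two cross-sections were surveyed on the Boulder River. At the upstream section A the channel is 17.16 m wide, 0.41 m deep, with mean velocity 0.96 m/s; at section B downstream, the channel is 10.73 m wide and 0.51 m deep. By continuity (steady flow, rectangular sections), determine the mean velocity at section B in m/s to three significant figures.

1.23 m/s

Q = A₁V₁ = (17.16×0.41) × 0.96 = 6.754 m³/s
A₂ = 10.73 × 0.51 = 5.472 m²
V₂ = Q/A₂ = 6.754/5.472 = 1.234 m/s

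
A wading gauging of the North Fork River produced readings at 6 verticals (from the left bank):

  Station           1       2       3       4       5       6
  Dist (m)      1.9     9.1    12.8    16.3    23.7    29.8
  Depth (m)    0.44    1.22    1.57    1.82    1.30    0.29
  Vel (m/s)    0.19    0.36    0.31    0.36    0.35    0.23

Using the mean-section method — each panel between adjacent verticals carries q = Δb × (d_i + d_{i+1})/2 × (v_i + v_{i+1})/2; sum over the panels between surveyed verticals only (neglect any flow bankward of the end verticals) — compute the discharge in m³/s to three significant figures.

Panel 1-2: Δb = 7.2 m, d̄ = (0.44+1.22)/2 = 0.83, v̄ = (0.19+0.36)/2 = 0.275 → q = 7.2×0.83×0.275 = 1.643 m³/s
Panel 2-3: Δb = 3.7 m, d̄ = (1.22+1.57)/2 = 1.395, v̄ = (0.36+0.31)/2 = 0.335 → q = 3.7×1.395×0.335 = 1.729 m³/s
Panel 3-4: Δb = 3.5 m, d̄ = (1.57+1.82)/2 = 1.695, v̄ = (0.31+0.36)/2 = 0.335 → q = 3.5×1.695×0.335 = 1.987 m³/s
Panel 4-5: Δb = 7.4 m, d̄ = (1.82+1.30)/2 = 1.56, v̄ = (0.36+0.35)/2 = 0.355 → q = 7.4×1.56×0.355 = 4.098 m³/s
Panel 5-6: Δb = 6.1 m, d̄ = (1.30+0.29)/2 = 0.795, v̄ = (0.35+0.23)/2 = 0.29 → q = 6.1×0.795×0.29 = 1.406 m³/s
Q = Σ q = 10.86 m³/s

10.9 m³/s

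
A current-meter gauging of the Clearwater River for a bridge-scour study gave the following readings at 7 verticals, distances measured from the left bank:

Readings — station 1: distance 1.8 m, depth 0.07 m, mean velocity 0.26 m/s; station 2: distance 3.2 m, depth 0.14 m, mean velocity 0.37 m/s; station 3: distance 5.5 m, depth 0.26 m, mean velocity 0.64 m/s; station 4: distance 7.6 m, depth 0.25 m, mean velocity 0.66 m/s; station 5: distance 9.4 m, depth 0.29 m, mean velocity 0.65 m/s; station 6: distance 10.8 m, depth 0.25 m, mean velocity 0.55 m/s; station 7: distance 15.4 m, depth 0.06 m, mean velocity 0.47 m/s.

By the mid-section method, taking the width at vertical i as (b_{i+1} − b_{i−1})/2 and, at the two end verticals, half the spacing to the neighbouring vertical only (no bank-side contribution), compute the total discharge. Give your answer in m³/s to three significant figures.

w_1 = (3.2 − 1.8)/2 = 0.7 m; q_1 = 0.26 × 0.07 × 0.7 = 0.01274 m³/s
w_2 = (5.5 − 1.8)/2 = 1.85 m; q_2 = 0.37 × 0.14 × 1.85 = 0.09583 m³/s
w_3 = (7.6 − 3.2)/2 = 2.2 m; q_3 = 0.64 × 0.26 × 2.2 = 0.3661 m³/s
w_4 = (9.4 − 5.5)/2 = 1.95 m; q_4 = 0.66 × 0.25 × 1.95 = 0.3218 m³/s
w_5 = (10.8 − 7.6)/2 = 1.6 m; q_5 = 0.65 × 0.29 × 1.6 = 0.3016 m³/s
w_6 = (15.4 − 9.4)/2 = 3 m; q_6 = 0.55 × 0.25 × 3 = 0.4125 m³/s
w_7 = (15.4 − 10.8)/2 = 2.3 m; q_7 = 0.47 × 0.06 × 2.3 = 0.06486 m³/s
Q = Σ qᵢ = 1.575 m³/s

1.58 m³/s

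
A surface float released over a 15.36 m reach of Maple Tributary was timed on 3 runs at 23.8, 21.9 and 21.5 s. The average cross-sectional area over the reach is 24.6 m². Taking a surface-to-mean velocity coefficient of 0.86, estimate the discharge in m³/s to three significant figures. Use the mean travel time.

14.5 m³/s

t̄ = (23.8 + 21.9 + 21.5) / 3 = 22.4 s
v_surface = L / t̄ = 15.36 / 22.4 = 0.6857 m/s
v_mean = 0.86 × 0.6857 = 0.5897 m/s
Q = A × v_mean = 24.6 × 0.5897 = 14.51 m³/s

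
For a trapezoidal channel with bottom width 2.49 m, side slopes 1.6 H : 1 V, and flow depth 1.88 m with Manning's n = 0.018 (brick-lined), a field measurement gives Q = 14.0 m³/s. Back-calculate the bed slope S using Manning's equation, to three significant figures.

A = (b + z·y)·y = (2.49 + 1.6×1.88)×1.88 = 10.34 m²
P = b + 2y√(1+z²) = 2.49 + 2×1.88×√(1+1.6²) = 9.584 m
R = A/P = 10.34/9.584 = 1.078 m
S = (Q·n / (1·A·R^(2/3)))² = (14.0×0.018 / (1×10.34×1.052))² = 0.0005375

0.000537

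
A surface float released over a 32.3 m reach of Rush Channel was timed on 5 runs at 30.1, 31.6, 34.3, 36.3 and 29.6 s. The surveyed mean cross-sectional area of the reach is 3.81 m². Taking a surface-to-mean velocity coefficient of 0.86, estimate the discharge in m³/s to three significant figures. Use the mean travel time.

t̄ = (30.1 + 31.6 + 34.3 + 36.3 + 29.6) / 5 = 32.38 s
v_surface = L / t̄ = 32.3 / 32.38 = 0.9975 m/s
v_mean = 0.86 × 0.9975 = 0.8579 m/s
Q = A × v_mean = 3.81 × 0.8579 = 3.269 m³/s

3.27 m³/s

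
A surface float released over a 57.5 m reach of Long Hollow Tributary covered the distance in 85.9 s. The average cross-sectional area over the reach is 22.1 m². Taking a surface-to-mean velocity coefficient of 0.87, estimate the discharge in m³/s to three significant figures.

12.9 m³/s

v_surface = L / t̄ = 57.5 / 85.9 = 0.6694 m/s
v_mean = 0.87 × 0.6694 = 0.5824 m/s
Q = A × v_mean = 22.1 × 0.5824 = 12.87 m³/s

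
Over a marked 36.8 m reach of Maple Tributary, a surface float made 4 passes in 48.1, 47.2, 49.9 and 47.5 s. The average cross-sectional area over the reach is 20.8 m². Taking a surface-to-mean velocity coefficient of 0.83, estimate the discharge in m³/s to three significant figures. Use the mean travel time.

t̄ = (48.1 + 47.2 + 49.9 + 47.5) / 4 = 48.175 s
v_surface = L / t̄ = 36.8 / 48.175 = 0.7639 m/s
v_mean = 0.83 × 0.7639 = 0.6340 m/s
Q = A × v_mean = 20.8 × 0.6340 = 13.19 m³/s

13.2 m³/s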